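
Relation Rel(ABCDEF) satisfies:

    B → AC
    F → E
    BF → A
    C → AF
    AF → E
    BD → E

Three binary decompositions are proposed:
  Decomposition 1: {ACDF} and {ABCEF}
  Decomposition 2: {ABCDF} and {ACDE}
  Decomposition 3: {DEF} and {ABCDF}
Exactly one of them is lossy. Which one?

Decomposition 1: common = {ACF}, closure = {ACEF} → lossy.
Decomposition 2: common = {ACD}, closure = {ACDEF} → lossless.
Decomposition 3: common = {DF}, closure = {DEF} → lossless.

Decomposition 1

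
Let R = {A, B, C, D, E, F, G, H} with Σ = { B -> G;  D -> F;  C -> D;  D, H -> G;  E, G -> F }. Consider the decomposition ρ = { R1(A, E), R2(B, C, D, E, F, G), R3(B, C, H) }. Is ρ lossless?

No

Chase test. Columns are A, B, C, D, E, F, G, H; row i has aⱼ where attribute j ∈ Ri, else bᵢⱼ.
Initial tableau (one row per fragment):
  row 1: a1 b12 b13 b14 a5 b16 b17 b18
  row 2: b21 a2 a3 a4 a5 a6 a7 b28
  row 3: b31 a2 a3 b34 b35 b36 b37 a8
Rows 2 and 3 agree on B; apply B→G and equate their G entries.
Rows 2 and 3 agree on C; apply C→D and equate their D entries.
Rows 2 and 3 agree on D; apply D→F and equate their F entries.
No row becomes fully distinguished — the join is lossy.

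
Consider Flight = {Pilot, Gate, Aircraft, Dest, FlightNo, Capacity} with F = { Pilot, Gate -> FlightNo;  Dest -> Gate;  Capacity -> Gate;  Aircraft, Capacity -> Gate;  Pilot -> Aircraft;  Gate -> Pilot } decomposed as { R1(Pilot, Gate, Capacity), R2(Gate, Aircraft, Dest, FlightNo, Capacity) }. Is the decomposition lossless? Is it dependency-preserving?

Lossless test: (Gate, Capacity)⁺ = {Pilot, Gate, Aircraft, FlightNo, Capacity}, which contains all of one fragment — lossless.
Dependency preservation: the restricted closure of {Pilot} across the fragments never reaches {Aircraft}, so Pilot → Aircraft cannot be enforced without a join — not preserved.

lossless but not dependency-preserving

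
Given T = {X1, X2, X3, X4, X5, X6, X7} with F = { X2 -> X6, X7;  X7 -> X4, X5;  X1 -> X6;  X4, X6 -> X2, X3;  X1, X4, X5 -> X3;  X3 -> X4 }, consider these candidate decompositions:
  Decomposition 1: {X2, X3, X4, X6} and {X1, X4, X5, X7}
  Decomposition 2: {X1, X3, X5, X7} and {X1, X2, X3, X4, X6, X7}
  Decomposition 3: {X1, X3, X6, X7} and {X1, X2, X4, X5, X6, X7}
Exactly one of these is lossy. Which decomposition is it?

Decomposition 1: common = {X4}, closure = {X4} → lossy.
Decomposition 2: common = {X1, X3, X7}, closure = {X1, X2, X3, X4, X5, X6, X7} → lossless.
Decomposition 3: common = {X1, X6, X7}, closure = {X1, X2, X3, X4, X5, X6, X7} → lossless.

Decomposition 1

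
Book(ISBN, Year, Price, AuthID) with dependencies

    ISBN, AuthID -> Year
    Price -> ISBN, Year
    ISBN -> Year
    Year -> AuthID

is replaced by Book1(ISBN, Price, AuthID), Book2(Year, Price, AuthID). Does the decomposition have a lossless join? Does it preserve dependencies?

lossless but not dependency-preserving

Lossless test: (Price, AuthID)⁺ = {ISBN, Year, Price, AuthID}, which contains all of one fragment — lossless.
Dependency preservation: the restricted closure of {ISBN, AuthID} across the fragments never reaches {Year}, so ISBN, AuthID → Year cannot be enforced without a join — not preserved.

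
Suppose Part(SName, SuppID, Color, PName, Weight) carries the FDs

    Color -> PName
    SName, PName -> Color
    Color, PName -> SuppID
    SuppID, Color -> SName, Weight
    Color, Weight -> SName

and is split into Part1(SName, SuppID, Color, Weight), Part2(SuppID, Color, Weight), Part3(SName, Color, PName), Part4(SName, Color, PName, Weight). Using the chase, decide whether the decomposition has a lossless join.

Chase test. Columns are SName, SuppID, Color, PName, Weight; row i has aⱼ where attribute j ∈ Parti, else bᵢⱼ.
Initial tableau (one row per fragment):
  row 1: a1 a2 a3 b14 a5
  row 2: b21 a2 a3 b24 a5
  row 3: a1 b32 a3 a4 b35
  row 4: a1 b42 a3 a4 a5
Rows 1 and 2 agree on Color; apply Color→PName and equate their PName entries.
Rows 1 and 3 agree on Color; apply Color→PName and equate their PName entries.
Rows 1 and 3 agree on Color, PName; apply Color, PName→SuppID and equate their SuppID entries.
Rows 1 and 4 agree on Color, PName; apply Color, PName→SuppID and equate their SuppID entries.
Rows 1 and 2 agree on SuppID, Color; apply SuppID, Color→SName, Weight and equate their SName, Weight entries.
Rows 1 and 3 agree on SuppID, Color; apply SuppID, Color→SName, Weight and equate their SName, Weight entries.
Row 1 is now all distinguished symbols — the join is lossless.

Yes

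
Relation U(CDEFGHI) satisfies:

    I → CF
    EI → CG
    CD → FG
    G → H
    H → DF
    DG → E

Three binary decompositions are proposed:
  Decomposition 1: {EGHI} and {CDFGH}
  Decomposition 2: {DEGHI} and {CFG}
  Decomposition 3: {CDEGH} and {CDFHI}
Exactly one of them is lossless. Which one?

Decomposition 1: common = {GH}, closure = {DEFGH} → lossy.
Decomposition 2: common = {G}, closure = {DEFGH} → lossy.
Decomposition 3: common = {CDH}, closure = {CDEFGH} → lossless.

Decomposition 3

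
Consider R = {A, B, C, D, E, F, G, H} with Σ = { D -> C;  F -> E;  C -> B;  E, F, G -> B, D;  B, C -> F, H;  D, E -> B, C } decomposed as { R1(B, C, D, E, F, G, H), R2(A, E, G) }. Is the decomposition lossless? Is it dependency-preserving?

lossy but dependency-preserving

Lossless test: (E, G)⁺ = {E, G}, which is a superkey of neither fragment — lossy.
Dependency preservation: every FD's attributes lie within a single fragment, so each can be enforced locally — preserved.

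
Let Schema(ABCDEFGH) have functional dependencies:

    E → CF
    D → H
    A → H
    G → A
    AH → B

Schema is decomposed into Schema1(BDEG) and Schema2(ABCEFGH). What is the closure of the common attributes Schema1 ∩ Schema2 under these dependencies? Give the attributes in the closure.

ABCEFGH

Schema1 ∩ Schema2 = {BEG}.
E → CF applies, adding CF
G → A applies, adding A
A → H applies, adding H
Closure: {ABCEFGH}.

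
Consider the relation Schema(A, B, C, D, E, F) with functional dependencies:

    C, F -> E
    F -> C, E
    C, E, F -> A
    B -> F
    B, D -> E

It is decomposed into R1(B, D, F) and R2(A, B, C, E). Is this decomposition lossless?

Yes

Common attributes: R1 ∩ R2 = {B}.
Closure of {B}: B → F applies, adding F; F → C, E applies, adding C, E; C, E, F → A applies, adding A. So (B)⁺ = {A, B, C, E, F}.
This closure contains every attribute of R2, so R1 ∩ R2 → R2. The join is lossless.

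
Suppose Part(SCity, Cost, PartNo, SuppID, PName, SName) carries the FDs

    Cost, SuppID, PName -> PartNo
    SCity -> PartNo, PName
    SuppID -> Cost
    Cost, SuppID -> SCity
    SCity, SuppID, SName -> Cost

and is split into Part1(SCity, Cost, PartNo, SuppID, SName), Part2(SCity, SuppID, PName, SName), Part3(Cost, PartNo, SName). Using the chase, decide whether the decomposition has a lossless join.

Yes

Chase test. Columns are SCity, Cost, PartNo, SuppID, PName, SName; row i has aⱼ where attribute j ∈ Parti, else bᵢⱼ.
Initial tableau (one row per fragment):
  row 1: a1 a2 a3 a4 b15 a6
  row 2: a1 b22 b23 a4 a5 a6
  row 3: b31 a2 a3 b34 b35 a6
Rows 1 and 2 agree on SCity; apply SCity→PartNo, PName and equate their PartNo, PName entries.
Rows 1 and 2 agree on SuppID; apply SuppID→Cost and equate their Cost entries.
Row 1 is now all distinguished symbols — the join is lossless.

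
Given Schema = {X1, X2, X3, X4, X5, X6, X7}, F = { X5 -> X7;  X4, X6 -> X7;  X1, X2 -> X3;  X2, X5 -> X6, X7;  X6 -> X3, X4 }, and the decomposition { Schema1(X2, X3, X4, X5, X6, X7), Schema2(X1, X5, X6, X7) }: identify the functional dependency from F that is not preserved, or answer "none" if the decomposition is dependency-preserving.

Check X1, X2 → X3: no single fragment contains all of {X1, X2, X3}, and the restricted closure of {X1, X2} across the fragments never reaches {X3}.
X5 → X7 is preserved.
X4, X6 → X7 is preserved.
X2, X5 → X6, X7 is preserved.
X6 → X3, X4 is preserved.

X1, X2 -> X3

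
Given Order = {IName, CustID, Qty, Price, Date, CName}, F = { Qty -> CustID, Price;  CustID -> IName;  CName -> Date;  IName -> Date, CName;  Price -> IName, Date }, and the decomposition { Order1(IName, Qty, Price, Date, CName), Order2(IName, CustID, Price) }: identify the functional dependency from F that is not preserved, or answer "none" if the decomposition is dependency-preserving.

Qty -> CustID, Price

Check Qty → CustID, Price: no single fragment contains all of {CustID, Qty, Price}, and the restricted closure of {Qty} across the fragments never reaches {CustID, Price}.
CustID → IName is preserved.
CName → Date is preserved.
IName → Date, CName is preserved.
Price → IName, Date is preserved.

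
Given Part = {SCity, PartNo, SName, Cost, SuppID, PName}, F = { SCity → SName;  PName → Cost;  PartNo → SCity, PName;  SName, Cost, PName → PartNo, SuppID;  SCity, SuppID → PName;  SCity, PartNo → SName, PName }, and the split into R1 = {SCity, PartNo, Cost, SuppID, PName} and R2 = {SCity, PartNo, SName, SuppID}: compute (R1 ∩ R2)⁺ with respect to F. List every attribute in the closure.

SCity, PartNo, SName, Cost, SuppID, PName

R1 ∩ R2 = {SCity, PartNo, SuppID}.
SCity → SName applies, adding SName
PartNo → SCity, PName applies, adding PName
PName → Cost applies, adding Cost
Closure: {SCity, PartNo, SName, Cost, SuppID, PName}.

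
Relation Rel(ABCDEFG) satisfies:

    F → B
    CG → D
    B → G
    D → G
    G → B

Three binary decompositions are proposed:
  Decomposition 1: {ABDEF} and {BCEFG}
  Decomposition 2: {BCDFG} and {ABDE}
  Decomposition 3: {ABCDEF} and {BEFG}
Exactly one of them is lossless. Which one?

Decomposition 1: common = {BEF}, closure = {BEFG} → lossy.
Decomposition 2: common = {BD}, closure = {BDG} → lossy.
Decomposition 3: common = {BEF}, closure = {BEFG} → lossless.

Decomposition 3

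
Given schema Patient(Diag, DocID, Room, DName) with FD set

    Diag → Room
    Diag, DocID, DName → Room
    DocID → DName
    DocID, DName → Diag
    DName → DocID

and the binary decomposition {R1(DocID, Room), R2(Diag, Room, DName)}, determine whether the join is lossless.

No

Common attributes: R1 ∩ R2 = {Room}.
No dependency enlarges {Room}, so (Room)⁺ = {Room}.
The closure contains neither all of R1 = {DocID, Room} nor all of R2 = {Diag, Room, DName}, so the common attributes are not a superkey of either fragment. The join is lossy.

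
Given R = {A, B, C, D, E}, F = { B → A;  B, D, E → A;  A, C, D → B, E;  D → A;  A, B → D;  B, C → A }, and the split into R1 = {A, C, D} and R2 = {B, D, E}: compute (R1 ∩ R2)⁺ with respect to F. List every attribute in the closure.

A, D

R1 ∩ R2 = {D}.
D → A applies, adding A
Closure: {A, D}.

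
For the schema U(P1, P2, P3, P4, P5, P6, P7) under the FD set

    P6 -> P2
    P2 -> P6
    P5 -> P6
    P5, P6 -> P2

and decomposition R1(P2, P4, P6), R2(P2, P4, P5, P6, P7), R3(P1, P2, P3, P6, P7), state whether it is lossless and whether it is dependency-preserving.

Lossless test (chase): applying each FD to every pair of rows produces no changes in the tableau, so no row becomes fully distinguished — the join is lossy.
Dependency preservation: every FD's attributes lie within a single fragment, so each can be enforced locally — preserved.

lossy but dependency-preserving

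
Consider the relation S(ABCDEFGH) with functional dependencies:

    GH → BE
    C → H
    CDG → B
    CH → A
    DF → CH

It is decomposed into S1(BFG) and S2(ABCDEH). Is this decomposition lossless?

Common attributes: S1 ∩ S2 = {B}.
No dependency enlarges {B}, so (B)⁺ = {B}.
The closure contains neither all of S1 = {BFG} nor all of S2 = {ABCDEH}, so the common attributes are not a superkey of either fragment. The join is lossy.

No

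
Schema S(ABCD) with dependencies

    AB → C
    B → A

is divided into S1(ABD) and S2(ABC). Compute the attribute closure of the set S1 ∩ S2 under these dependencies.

S1 ∩ S2 = {AB}.
AB → C applies, adding C
Closure: {ABC}.

ABC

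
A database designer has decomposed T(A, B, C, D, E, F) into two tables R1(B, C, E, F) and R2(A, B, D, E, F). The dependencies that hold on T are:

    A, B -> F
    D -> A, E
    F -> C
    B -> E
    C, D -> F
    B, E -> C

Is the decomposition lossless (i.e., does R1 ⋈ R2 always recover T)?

Common attributes: R1 ∩ R2 = {B, E, F}.
Closure of {B, E, F}: F → C applies, adding C. So (B, E, F)⁺ = {B, C, E, F}.
This closure contains every attribute of R1, so R1 ∩ R2 → R1. The join is lossless.

Yes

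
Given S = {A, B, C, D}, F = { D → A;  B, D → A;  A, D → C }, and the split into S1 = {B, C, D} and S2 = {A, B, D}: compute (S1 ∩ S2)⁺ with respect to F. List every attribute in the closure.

A, B, C, D

S1 ∩ S2 = {B, D}.
D → A applies, adding A
A, D → C applies, adding C
Closure: {A, B, C, D}.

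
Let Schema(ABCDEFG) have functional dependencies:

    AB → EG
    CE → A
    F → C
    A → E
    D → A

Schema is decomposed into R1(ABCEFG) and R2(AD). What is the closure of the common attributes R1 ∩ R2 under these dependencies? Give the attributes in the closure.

AE

R1 ∩ R2 = {A}.
A → E applies, adding E
Closure: {AE}.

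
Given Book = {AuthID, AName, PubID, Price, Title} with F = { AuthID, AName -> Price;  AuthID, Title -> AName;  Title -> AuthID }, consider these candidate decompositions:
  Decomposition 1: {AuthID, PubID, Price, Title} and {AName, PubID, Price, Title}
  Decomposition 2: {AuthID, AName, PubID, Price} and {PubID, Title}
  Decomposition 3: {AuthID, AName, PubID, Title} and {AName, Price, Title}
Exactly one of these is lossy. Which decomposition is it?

Decomposition 2

Decomposition 1: common = {PubID, Price, Title}, closure = {AuthID, AName, PubID, Price, Title} → lossless.
Decomposition 2: common = {PubID}, closure = {PubID} → lossy.
Decomposition 3: common = {AName, Title}, closure = {AuthID, AName, Price, Title} → lossless.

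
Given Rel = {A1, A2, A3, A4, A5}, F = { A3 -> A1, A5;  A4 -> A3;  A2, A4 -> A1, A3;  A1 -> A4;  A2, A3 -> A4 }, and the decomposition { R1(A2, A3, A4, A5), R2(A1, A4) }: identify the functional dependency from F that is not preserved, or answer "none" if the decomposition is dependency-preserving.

A3 → A1, A5: restricted closure across fragments reaches A1, A5.
A4 → A3 lies within R1.
A2, A4 → A1, A3: restricted closure across fragments reaches A1, A3.
A1 → A4 lies within R2.
A2, A3 → A4 lies within R1.
Every dependency is enforceable on the fragments, so the decomposition is dependency-preserving.

none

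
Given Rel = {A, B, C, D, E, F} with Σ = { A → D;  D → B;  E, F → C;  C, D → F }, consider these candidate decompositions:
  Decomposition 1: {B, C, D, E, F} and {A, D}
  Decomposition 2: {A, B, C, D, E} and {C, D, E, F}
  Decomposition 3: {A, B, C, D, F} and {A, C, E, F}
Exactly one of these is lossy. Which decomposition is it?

Decomposition 1: common = {D}, closure = {B, D} → lossy.
Decomposition 2: common = {C, D, E}, closure = {B, C, D, E, F} → lossless.
Decomposition 3: common = {A, C, F}, closure = {A, B, C, D, F} → lossless.

Decomposition 1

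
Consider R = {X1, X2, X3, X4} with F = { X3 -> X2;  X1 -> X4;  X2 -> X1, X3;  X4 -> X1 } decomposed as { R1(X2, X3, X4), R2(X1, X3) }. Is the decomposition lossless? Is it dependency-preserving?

lossless but not dependency-preserving

Lossless test: (X3)⁺ = {X1, X2, X3, X4}, which contains all of one fragment — lossless.
Dependency preservation: the restricted closure of {X1} across the fragments never reaches {X4}, so X1 → X4 cannot be enforced without a join — not preserved.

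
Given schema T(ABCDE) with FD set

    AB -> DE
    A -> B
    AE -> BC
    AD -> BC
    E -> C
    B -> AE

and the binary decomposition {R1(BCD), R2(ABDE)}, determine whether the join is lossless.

Common attributes: R1 ∩ R2 = {BD}.
Closure of {BD}: B → AE applies, adding AE; AE → BC applies, adding C. So (BD)⁺ = {ABCDE}.
This closure contains every attribute of R1, so R1 ∩ R2 → R1. The join is lossless.

Yes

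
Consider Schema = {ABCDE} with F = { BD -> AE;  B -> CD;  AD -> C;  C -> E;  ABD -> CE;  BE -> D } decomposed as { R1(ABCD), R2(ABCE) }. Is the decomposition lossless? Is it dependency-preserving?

lossless and dependency-preserving

Lossless test: (ABC)⁺ = {ABCDE}, which contains all of one fragment — lossless.
Dependency preservation: BD → AE; ABD → CE; BE → D are not contained in any single fragment, but the restricted closure of each left-hand side across the fragments still reaches the right-hand side; the remaining FDs each lie inside some fragment. All dependencies are preserved.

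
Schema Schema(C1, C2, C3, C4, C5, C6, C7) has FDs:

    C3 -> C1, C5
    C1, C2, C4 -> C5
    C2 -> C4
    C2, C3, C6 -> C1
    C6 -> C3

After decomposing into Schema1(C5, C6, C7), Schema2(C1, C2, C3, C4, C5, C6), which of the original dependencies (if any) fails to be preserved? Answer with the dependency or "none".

none

C3 → C1, C5 lies within Schema2.
C1, C2, C4 → C5 lies within Schema2.
C2 → C4 lies within Schema2.
C2, C3, C6 → C1 lies within Schema2.
C6 → C3 lies within Schema2.
Every dependency is enforceable on the fragments, so the decomposition is dependency-preserving.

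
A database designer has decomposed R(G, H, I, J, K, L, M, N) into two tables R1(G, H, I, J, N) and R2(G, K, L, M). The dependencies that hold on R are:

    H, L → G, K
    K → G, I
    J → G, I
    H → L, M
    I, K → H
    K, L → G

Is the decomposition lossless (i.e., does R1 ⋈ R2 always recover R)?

No

Common attributes: R1 ∩ R2 = {G}.
No dependency enlarges {G}, so (G)⁺ = {G}.
The closure contains neither all of R1 = {G, H, I, J, N} nor all of R2 = {G, K, L, M}, so the common attributes are not a superkey of either fragment. The join is lossy.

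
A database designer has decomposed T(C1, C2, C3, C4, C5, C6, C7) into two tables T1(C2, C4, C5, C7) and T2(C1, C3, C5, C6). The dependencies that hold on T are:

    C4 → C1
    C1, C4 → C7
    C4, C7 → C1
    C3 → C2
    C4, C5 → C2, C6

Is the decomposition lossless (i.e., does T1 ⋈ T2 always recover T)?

No

Common attributes: T1 ∩ T2 = {C5}.
No dependency enlarges {C5}, so (C5)⁺ = {C5}.
The closure contains neither all of T1 = {C2, C4, C5, C7} nor all of T2 = {C1, C3, C5, C6}, so the common attributes are not a superkey of either fragment. The join is lossy.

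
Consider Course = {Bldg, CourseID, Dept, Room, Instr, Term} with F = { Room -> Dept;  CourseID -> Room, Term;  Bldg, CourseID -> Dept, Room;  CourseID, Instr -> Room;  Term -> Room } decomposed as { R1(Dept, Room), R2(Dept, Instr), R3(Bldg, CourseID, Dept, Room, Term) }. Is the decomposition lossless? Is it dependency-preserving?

lossy but dependency-preserving

Lossless test (chase): applying each FD to every pair of rows produces no changes in the tableau, so no row becomes fully distinguished — the join is lossy.
Dependency preservation: CourseID, Instr → Room is not contained in any single fragment, but the restricted closure of its left-hand side across the fragments still reaches the right-hand side; the remaining FDs each lie inside some fragment. All dependencies are preserved.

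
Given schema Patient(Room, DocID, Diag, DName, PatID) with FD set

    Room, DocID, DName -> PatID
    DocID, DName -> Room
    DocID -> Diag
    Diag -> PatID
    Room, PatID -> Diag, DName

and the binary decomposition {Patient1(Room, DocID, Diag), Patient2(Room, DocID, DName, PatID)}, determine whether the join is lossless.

Yes

Common attributes: Patient1 ∩ Patient2 = {Room, DocID}.
Closure of {Room, DocID}: DocID → Diag applies, adding Diag; Diag → PatID applies, adding PatID; Room, PatID → Diag, DName applies, adding DName. So (Room, DocID)⁺ = {Room, DocID, Diag, DName, PatID}.
This closure contains every attribute of Patient1, so Patient1 ∩ Patient2 → Patient1. The join is lossless.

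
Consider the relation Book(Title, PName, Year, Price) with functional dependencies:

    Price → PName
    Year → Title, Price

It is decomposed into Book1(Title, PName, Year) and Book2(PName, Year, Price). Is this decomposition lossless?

Yes

Common attributes: Book1 ∩ Book2 = {PName, Year}.
Closure of {PName, Year}: Year → Title, Price applies, adding Title, Price. So (PName, Year)⁺ = {Title, PName, Year, Price}.
This closure contains every attribute of Book1, so Book1 ∩ Book2 → Book1. The join is lossless.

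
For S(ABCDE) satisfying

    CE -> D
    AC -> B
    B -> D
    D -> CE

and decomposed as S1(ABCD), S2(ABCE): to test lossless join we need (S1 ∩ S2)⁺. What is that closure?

S1 ∩ S2 = {ABC}.
B → D applies, adding D
D → CE applies, adding E
Closure: {ABCDE}.

ABCDE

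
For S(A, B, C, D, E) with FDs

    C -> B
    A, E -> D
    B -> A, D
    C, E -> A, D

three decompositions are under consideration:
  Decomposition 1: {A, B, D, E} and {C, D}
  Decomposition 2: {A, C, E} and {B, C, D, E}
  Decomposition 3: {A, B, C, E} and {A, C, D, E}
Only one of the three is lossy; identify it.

Decomposition 1

Decomposition 1: common = {D}, closure = {D} → lossy.
Decomposition 2: common = {C, E}, closure = {A, B, C, D, E} → lossless.
Decomposition 3: common = {A, C, E}, closure = {A, B, C, D, E} → lossless.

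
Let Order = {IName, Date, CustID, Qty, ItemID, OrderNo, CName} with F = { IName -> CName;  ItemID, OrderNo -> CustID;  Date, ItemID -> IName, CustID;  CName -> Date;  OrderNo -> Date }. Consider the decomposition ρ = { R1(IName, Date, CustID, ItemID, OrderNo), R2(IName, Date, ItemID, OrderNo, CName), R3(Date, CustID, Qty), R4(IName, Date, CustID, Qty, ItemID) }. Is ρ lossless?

No

Chase test. Columns are IName, Date, CustID, Qty, ItemID, OrderNo, CName; row i has aⱼ where attribute j ∈ Ri, else bᵢⱼ.
Initial tableau (one row per fragment):
  row 1: a1 a2 a3 b14 a5 a6 b17
  row 2: a1 a2 b23 b24 a5 a6 a7
  row 3: b31 a2 a3 a4 b35 b36 b37
  row 4: a1 a2 a3 a4 a5 b46 b47
Rows 1 and 2 agree on IName; apply IName→CName and equate their CName entries.
Rows 1 and 4 agree on IName; apply IName→CName and equate their CName entries.
Rows 1 and 2 agree on ItemID, OrderNo; apply ItemID, OrderNo→CustID and equate their CustID entries.
No row becomes fully distinguished — the join is lossy.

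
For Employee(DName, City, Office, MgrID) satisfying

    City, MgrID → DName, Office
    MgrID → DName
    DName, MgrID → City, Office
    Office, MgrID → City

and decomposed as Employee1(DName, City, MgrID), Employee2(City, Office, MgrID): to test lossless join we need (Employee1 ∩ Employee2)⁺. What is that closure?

Employee1 ∩ Employee2 = {City, MgrID}.
City, MgrID → DName, Office applies, adding DName, Office
Closure: {DName, City, Office, MgrID}.

DName, City, Office, MgrID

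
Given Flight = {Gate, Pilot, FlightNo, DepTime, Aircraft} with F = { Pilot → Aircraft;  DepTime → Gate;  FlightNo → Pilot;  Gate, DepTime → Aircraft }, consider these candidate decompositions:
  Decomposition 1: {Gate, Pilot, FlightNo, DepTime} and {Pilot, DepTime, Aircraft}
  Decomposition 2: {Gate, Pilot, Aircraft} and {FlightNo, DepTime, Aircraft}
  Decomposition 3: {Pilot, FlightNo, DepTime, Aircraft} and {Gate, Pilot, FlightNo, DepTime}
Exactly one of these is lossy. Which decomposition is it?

Decomposition 1: common = {Pilot, DepTime}, closure = {Gate, Pilot, DepTime, Aircraft} → lossless.
Decomposition 2: common = {Aircraft}, closure = {Aircraft} → lossy.
Decomposition 3: common = {Pilot, FlightNo, DepTime}, closure = {Gate, Pilot, FlightNo, DepTime, Aircraft} → lossless.

Decomposition 2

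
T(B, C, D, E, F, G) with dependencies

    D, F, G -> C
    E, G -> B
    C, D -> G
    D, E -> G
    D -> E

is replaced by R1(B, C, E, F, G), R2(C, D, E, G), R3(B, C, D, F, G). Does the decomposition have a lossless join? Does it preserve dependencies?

Lossless test (chase): Rows 1 and 2 agree on E, G; apply E, G→B and equate their B entries. Rows 2 and 3 agree on D; apply D→E and equate their E entries. Row 3 is now all distinguished symbols — the join is lossless.
Dependency preservation: every FD's attributes lie within a single fragment, so each can be enforced locally — preserved.

lossless and dependency-preserving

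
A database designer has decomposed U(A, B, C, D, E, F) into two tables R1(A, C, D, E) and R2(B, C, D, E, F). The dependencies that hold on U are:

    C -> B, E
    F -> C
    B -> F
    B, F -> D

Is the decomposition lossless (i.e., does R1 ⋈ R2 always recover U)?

Yes

Common attributes: R1 ∩ R2 = {C, D, E}.
Closure of {C, D, E}: C → B, E applies, adding B; B → F applies, adding F. So (C, D, E)⁺ = {B, C, D, E, F}.
This closure contains every attribute of R2, so R1 ∩ R2 → R2. The join is lossless.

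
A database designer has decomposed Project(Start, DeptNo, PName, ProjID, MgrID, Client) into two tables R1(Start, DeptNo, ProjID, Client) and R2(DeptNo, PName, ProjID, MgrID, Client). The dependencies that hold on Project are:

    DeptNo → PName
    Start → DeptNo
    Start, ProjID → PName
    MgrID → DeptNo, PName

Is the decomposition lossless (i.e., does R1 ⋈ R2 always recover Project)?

Common attributes: R1 ∩ R2 = {DeptNo, ProjID, Client}.
Closure of {DeptNo, ProjID, Client}: DeptNo → PName applies, adding PName. So (DeptNo, ProjID, Client)⁺ = {DeptNo, PName, ProjID, Client}.
The closure contains neither all of R1 = {Start, DeptNo, ProjID, Client} nor all of R2 = {DeptNo, PName, ProjID, MgrID, Client}, so the common attributes are not a superkey of either fragment. The join is lossy.

No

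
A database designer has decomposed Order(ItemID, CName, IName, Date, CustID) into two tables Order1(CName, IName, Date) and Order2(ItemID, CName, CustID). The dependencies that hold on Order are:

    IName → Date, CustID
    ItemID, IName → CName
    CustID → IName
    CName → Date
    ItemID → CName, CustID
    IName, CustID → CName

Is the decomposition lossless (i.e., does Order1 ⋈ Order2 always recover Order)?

No

Common attributes: Order1 ∩ Order2 = {CName}.
Closure of {CName}: CName → Date applies, adding Date. So (CName)⁺ = {CName, Date}.
The closure contains neither all of Order1 = {CName, IName, Date} nor all of Order2 = {ItemID, CName, CustID}, so the common attributes are not a superkey of either fragment. The join is lossy.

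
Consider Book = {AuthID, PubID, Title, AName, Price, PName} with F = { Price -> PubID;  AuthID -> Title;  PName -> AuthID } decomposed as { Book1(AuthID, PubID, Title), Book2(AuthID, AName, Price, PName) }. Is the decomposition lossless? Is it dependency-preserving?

Lossless test: (AuthID)⁺ = {AuthID, Title}, which is a superkey of neither fragment — lossy.
Dependency preservation: the restricted closure of {Price} across the fragments never reaches {PubID}, so Price → PubID cannot be enforced without a join — not preserved.

lossy and not dependency-preserving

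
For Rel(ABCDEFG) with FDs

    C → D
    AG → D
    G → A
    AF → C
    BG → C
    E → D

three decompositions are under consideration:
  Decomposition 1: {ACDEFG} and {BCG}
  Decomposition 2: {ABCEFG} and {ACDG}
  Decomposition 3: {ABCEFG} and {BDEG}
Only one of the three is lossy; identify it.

Decomposition 1

Decomposition 1: common = {CG}, closure = {ACDG} → lossy.
Decomposition 2: common = {ACG}, closure = {ACDG} → lossless.
Decomposition 3: common = {BEG}, closure = {ABCDEG} → lossless.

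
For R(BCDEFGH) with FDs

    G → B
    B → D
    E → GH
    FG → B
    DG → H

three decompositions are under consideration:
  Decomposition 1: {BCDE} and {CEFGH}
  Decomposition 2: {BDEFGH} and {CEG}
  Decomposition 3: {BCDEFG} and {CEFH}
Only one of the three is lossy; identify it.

Decomposition 1: common = {CE}, closure = {BCDEGH} → lossless.
Decomposition 2: common = {EG}, closure = {BDEGH} → lossy.
Decomposition 3: common = {CEF}, closure = {BCDEFGH} → lossless.

Decomposition 2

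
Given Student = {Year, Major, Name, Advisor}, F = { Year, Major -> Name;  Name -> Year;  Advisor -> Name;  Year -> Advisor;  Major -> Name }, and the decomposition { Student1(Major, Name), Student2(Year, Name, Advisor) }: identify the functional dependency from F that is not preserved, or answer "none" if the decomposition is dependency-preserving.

none

Year, Major → Name: restricted closure across fragments reaches Name.
Name → Year lies within Student2.
Advisor → Name lies within Student2.
Year → Advisor lies within Student2.
Major → Name lies within Student1.
Every dependency is enforceable on the fragments, so the decomposition is dependency-preserving.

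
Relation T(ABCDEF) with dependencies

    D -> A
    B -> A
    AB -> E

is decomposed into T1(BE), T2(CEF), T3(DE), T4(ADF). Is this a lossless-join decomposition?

No

Chase test. Columns are ABCDEF; row i has aⱼ where attribute j ∈ Ti, else bᵢⱼ.
Initial tableau (one row per fragment):
  row 1: b11 a2 b13 b14 a5 b16
  row 2: b21 b22 a3 b24 a5 a6
  row 3: b31 b32 b33 a4 a5 b36
  row 4: a1 b42 b43 a4 b45 a6
Rows 3 and 4 agree on D; apply D→A and equate their A entries.
No row becomes fully distinguished — the join is lossy.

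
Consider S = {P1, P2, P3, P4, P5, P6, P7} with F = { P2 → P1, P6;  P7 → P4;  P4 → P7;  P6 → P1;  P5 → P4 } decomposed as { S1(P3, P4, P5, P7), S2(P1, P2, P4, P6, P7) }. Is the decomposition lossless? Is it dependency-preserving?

Lossless test: (P4, P7)⁺ = {P4, P7}, which is a superkey of neither fragment — lossy.
Dependency preservation: every FD's attributes lie within a single fragment, so each can be enforced locally — preserved.

lossy but dependency-preserving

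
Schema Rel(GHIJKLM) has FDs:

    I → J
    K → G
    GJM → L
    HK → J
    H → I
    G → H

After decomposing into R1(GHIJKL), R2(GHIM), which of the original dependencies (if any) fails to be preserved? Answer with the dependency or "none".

Check GJM → L: no single fragment contains all of {GJLM}, and the restricted closure of {GJM} across the fragments never reaches {L}.
I → J is preserved.
K → G is preserved.
HK → J is preserved.
H → I is preserved.
G → H is preserved.

GJM → L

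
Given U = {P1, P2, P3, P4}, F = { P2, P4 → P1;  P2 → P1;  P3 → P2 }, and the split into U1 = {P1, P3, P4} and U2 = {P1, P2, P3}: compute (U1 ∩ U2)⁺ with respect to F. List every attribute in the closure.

U1 ∩ U2 = {P1, P3}.
P3 → P2 applies, adding P2
Closure: {P1, P2, P3}.

P1, P2, P3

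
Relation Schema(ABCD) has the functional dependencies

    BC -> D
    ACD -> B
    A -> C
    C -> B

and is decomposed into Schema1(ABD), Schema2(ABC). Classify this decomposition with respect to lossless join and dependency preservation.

Lossless test: (AB)⁺ = {ABCD}, which contains all of one fragment — lossless.
Dependency preservation: the restricted closure of {BC} across the fragments never reaches {D}, so BC → D cannot be enforced without a join — not preserved.

lossless but not dependency-preserving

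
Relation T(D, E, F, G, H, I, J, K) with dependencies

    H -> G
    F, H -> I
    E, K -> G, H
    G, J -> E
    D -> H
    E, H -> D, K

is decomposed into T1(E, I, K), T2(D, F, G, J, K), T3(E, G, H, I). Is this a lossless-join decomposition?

Chase test. Columns are D, E, F, G, H, I, J, K; row i has aⱼ where attribute j ∈ Ti, else bᵢⱼ.
Initial tableau (one row per fragment):
  row 1: b11 a2 b13 b14 b15 a6 b17 a8
  row 2: a1 b22 a3 a4 b25 b26 a7 a8
  row 3: b31 a2 b33 a4 a5 a6 b37 b38
No row becomes fully distinguished — the join is lossy.

No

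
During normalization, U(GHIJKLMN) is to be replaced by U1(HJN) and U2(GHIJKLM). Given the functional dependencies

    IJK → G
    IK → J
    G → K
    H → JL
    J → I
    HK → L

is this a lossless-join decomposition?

No

Common attributes: U1 ∩ U2 = {HJ}.
Closure of {HJ}: H → JL applies, adding L; J → I applies, adding I. So (HJ)⁺ = {HIJL}.
The closure contains neither all of U1 = {HJN} nor all of U2 = {GHIJKLM}, so the common attributes are not a superkey of either fragment. The join is lossy.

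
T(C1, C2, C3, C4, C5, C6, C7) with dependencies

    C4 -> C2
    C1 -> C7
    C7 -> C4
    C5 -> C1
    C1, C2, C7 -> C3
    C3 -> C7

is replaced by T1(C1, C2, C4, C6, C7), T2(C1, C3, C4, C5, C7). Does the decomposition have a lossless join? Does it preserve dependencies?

Lossless test: (C1, C4, C7)⁺ = {C1, C2, C3, C4, C7}, which is a superkey of neither fragment — lossy.
Dependency preservation: C1, C2, C7 → C3 is not contained in any single fragment, but the restricted closure of its left-hand side across the fragments still reaches the right-hand side; the remaining FDs each lie inside some fragment. All dependencies are preserved.

lossy but dependency-preserving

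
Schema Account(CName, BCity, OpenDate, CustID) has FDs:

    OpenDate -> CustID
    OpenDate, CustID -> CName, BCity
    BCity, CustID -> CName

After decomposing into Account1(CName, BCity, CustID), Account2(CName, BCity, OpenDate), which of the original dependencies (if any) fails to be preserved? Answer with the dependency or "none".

Check OpenDate → CustID: no single fragment contains all of {OpenDate, CustID}, and the restricted closure of {OpenDate} across the fragments never reaches {CustID}.
OpenDate, CustID → CName, BCity is preserved.
BCity, CustID → CName is preserved.

OpenDate -> CustID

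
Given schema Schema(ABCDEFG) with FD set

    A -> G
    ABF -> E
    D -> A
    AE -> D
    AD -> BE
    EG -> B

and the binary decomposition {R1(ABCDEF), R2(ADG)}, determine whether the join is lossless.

Yes

Common attributes: R1 ∩ R2 = {AD}.
Closure of {AD}: A → G applies, adding G; AD → BE applies, adding BE. So (AD)⁺ = {ABDEG}.
This closure contains every attribute of R2, so R1 ∩ R2 → R2. The join is lossless.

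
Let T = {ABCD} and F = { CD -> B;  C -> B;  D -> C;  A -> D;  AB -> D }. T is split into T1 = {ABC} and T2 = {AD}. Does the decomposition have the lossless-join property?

Common attributes: T1 ∩ T2 = {A}.
Closure of {A}: A → D applies, adding D; D → C applies, adding C; CD → B applies, adding B. So (A)⁺ = {ABCD}.
This closure contains every attribute of T1, so T1 ∩ T2 → T1. The join is lossless.

Yes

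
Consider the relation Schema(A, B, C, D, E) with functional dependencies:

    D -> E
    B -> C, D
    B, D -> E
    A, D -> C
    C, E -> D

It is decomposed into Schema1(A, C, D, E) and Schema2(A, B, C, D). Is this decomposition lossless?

Yes

Common attributes: Schema1 ∩ Schema2 = {A, C, D}.
Closure of {A, C, D}: D → E applies, adding E. So (A, C, D)⁺ = {A, C, D, E}.
This closure contains every attribute of Schema1, so Schema1 ∩ Schema2 → Schema1. The join is lossless.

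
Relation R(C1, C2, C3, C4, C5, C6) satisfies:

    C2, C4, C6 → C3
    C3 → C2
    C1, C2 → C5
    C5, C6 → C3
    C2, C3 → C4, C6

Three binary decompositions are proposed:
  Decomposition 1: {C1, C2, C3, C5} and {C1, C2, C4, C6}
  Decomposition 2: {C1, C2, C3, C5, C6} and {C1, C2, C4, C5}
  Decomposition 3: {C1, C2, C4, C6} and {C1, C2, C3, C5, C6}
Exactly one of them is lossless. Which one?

Decomposition 1: common = {C1, C2}, closure = {C1, C2, C5} → lossy.
Decomposition 2: common = {C1, C2, C5}, closure = {C1, C2, C5} → lossy.
Decomposition 3: common = {C1, C2, C6}, closure = {C1, C2, C3, C4, C5, C6} → lossless.

Decomposition 3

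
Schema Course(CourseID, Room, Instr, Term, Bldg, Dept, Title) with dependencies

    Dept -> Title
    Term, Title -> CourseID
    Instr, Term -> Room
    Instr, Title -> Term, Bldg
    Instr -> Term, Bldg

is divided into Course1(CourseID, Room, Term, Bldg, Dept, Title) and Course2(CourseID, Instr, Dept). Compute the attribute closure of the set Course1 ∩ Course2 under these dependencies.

Course1 ∩ Course2 = {CourseID, Dept}.
Dept → Title applies, adding Title
Closure: {CourseID, Dept, Title}.

CourseID, Dept, Title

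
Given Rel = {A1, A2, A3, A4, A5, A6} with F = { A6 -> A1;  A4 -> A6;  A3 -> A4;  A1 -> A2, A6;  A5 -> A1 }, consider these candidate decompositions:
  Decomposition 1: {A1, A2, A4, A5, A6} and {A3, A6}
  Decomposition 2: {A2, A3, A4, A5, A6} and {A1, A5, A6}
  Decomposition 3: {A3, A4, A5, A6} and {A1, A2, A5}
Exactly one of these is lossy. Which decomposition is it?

Decomposition 1: common = {A6}, closure = {A1, A2, A6} → lossy.
Decomposition 2: common = {A5, A6}, closure = {A1, A2, A5, A6} → lossless.
Decomposition 3: common = {A5}, closure = {A1, A2, A5, A6} → lossless.

Decomposition 1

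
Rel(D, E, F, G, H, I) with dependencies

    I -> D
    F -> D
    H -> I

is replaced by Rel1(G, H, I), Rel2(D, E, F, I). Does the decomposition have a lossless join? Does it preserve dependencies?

lossy but dependency-preserving

Lossless test: (I)⁺ = {D, I}, which is a superkey of neither fragment — lossy.
Dependency preservation: every FD's attributes lie within a single fragment, so each can be enforced locally — preserved.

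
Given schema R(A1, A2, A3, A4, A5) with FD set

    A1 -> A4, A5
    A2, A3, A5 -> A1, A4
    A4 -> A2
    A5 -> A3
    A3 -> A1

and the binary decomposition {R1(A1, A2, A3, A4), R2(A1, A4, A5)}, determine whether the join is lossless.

Yes

Common attributes: R1 ∩ R2 = {A1, A4}.
Closure of {A1, A4}: A1 → A4, A5 applies, adding A5; A4 → A2 applies, adding A2; A5 → A3 applies, adding A3. So (A1, A4)⁺ = {A1, A2, A3, A4, A5}.
This closure contains every attribute of R1, so R1 ∩ R2 → R1. The join is lossless.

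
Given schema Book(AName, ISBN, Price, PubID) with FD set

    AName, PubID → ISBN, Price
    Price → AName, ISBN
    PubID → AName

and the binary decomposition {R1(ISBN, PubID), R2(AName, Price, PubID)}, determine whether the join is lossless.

Common attributes: R1 ∩ R2 = {PubID}.
Closure of {PubID}: PubID → AName applies, adding AName; AName, PubID → ISBN, Price applies, adding ISBN, Price. So (PubID)⁺ = {AName, ISBN, Price, PubID}.
This closure contains every attribute of R1, so R1 ∩ R2 → R1. The join is lossless.

Yes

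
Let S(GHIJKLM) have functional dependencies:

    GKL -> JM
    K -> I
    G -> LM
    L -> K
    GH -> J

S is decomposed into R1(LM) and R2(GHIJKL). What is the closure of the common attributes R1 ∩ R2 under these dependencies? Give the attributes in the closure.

IKL

R1 ∩ R2 = {L}.
L → K applies, adding K
K → I applies, adding I
Closure: {IKL}.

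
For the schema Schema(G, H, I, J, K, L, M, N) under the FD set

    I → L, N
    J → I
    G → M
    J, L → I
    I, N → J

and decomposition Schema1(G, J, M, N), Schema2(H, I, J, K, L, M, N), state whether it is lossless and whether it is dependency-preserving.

Lossless test: (J, M, N)⁺ = {I, J, L, M, N}, which is a superkey of neither fragment — lossy.
Dependency preservation: every FD's attributes lie within a single fragment, so each can be enforced locally — preserved.

lossy but dependency-preserving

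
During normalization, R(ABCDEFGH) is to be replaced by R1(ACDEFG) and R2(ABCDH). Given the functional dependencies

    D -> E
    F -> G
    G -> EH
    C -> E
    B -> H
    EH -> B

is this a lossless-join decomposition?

Common attributes: R1 ∩ R2 = {ACD}.
Closure of {ACD}: D → E applies, adding E. So (ACD)⁺ = {ACDE}.
The closure contains neither all of R1 = {ACDEFG} nor all of R2 = {ABCDH}, so the common attributes are not a superkey of either fragment. The join is lossy.

No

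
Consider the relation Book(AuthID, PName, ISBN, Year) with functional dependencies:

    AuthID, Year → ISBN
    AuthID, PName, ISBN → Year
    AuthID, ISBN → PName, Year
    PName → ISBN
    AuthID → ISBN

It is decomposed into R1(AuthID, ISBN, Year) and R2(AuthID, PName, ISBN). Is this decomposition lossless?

Common attributes: R1 ∩ R2 = {AuthID, ISBN}.
Closure of {AuthID, ISBN}: AuthID, ISBN → PName, Year applies, adding PName, Year. So (AuthID, ISBN)⁺ = {AuthID, PName, ISBN, Year}.
This closure contains every attribute of R1, so R1 ∩ R2 → R1. The join is lossless.

Yes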